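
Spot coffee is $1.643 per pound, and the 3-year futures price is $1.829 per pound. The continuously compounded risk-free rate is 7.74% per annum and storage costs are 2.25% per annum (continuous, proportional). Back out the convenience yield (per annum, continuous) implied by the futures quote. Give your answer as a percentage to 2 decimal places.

6.42%

F = S·e^((r+u−y)T) ⇒ (r+u−y) = ln(F/S)/T
ln(1.829/1.643) = 0.107246; /T ⇒ 0.035749
y = r + u − ln(F/S)/T = 0.0774 + 0.0225 − 0.035749 = 0.064151
y = 6.42%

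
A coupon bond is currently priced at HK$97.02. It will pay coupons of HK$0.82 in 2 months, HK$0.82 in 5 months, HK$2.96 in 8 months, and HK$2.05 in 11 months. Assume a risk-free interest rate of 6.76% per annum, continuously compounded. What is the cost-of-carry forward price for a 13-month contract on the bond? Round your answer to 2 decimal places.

HK$97.54

PV(coupons) I = 0.82·e^(−0.0676·2/12) + 0.82·e^(−0.0676·5/12) + 2.96·e^(−0.0676·8/12) + 2.05·e^(−0.0676·11/12)
I = 0.8108 + 0.7972 + 2.8296 + 1.9268 = 6.3644
F = (S − I)·e^(rT) = (97.02 − 6.3644) · e^(0.0676·13/12)
= 90.6556 · e^0.073233 = 90.6556 × 1.075981 = HK$97.54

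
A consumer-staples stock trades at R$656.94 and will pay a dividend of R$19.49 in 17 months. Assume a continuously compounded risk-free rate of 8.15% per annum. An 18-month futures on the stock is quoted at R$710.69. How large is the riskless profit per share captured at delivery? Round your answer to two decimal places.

PV(dividends) I = 19.49·e^(−0.0815·17/12) = 17.3648
Fair futures F* = (S − I)·e^(rT) = (656.94 − 17.3648)·e^0.122250 = 639.5752 × 1.130037 = 722.7436
Market R$710.69 < fair 722.7436: forward underpriced → reverse cash-and-carry (short the stock, invest proceeds at r, pay the dividends, go long the forward).
Profit at T = |F_mkt − F*| = |710.69 − 722.7436| = R$12.05 per share

R$12.05 per share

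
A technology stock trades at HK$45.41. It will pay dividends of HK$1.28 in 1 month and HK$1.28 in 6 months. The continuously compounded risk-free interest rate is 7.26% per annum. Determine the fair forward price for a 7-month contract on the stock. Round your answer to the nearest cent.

HK$44.76

PV(dividends) I = 1.28·e^(−0.0726·1/12) + 1.28·e^(−0.0726·6/12)
I = 1.2723 + 1.2344 = 2.5067
F = (S − I)·e^(rT) = (45.41 − 2.5067) · e^(0.0726·7/12)
= 42.9033 · e^0.042350 = 42.9033 × 1.043260 = HK$44.76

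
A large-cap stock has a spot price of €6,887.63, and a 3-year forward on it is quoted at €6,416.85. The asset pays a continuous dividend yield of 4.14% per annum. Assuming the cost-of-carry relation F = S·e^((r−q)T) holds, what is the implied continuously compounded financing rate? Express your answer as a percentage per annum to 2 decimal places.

From F = S·e^((r−q)T): (r − q) = ln(F/S)/T
ln(6416.85/6887.63) = ln(0.931648) = -0.070800
(r − q) = -0.070800 / (3) = -0.023600
r = ln(F/S)/T + q = -0.023600 + 0.0414 = 0.017800
r = 1.78%

1.78%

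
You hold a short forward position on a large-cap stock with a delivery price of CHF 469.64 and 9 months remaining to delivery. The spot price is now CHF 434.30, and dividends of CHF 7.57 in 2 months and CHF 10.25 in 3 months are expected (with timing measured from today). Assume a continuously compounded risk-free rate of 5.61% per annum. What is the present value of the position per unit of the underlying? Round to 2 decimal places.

PV(remaining dividends) I = 7.57·e^(−0.0561·2/12) + 10.25·e^(−0.0561·3/12) = 17.6068
Current forward F = (S − I)·e^(rT) = (434.30 − 17.6068)·e^(0.0561·9/12) = 416.6932 × 1.042973 = 434.5998
Value (long) = (F − K)·e^(−rT) = (434.5998 − 469.64) × 0.958798 = -33.5965
Short position value = −(long value) = CHF 33.60

CHF 33.60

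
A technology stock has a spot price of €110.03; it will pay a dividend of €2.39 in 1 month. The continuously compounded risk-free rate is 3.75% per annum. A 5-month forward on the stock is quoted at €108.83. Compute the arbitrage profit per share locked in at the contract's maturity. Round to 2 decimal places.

PV(dividends) I = 2.39·e^(−0.0375·1/12) = 2.3825
Fair forward F* = (S − I)·e^(rT) = (110.03 − 2.3825)·e^0.015625 = 107.6475 × 1.015748 = 109.3427
Market €108.83 < fair 109.3427: forward underpriced → reverse cash-and-carry (short the stock, invest proceeds at r, pay the dividends, go long the forward).
Profit at T = |F_mkt − F*| = |108.83 − 109.3427| = €0.51 per share

€0.51 per share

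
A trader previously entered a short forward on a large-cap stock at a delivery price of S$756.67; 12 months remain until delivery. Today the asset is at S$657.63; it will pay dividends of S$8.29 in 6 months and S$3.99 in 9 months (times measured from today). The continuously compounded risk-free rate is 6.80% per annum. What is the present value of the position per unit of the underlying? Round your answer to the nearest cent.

S$61.10

PV(remaining dividends) I = 8.29·e^(−0.0680·6/12) + 3.99·e^(−0.0680·9/12) = 11.8045
Current forward F = (S − I)·e^(rT) = (657.63 − 11.8045)·e^(0.0680·12/12) = 645.8255 × 1.070365 = 691.2690
Value (long) = (F − K)·e^(−rT) = (691.2690 − 756.67) × 0.934260 = -61.1015
Short position value = −(long value) = S$61.10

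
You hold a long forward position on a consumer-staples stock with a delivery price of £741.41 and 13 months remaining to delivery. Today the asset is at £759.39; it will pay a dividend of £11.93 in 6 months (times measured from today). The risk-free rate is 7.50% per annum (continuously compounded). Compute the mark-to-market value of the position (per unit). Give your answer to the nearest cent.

£64.35

PV(remaining dividends) I = 11.93·e^(−0.0750·6/12) = 11.4909
Current forward F = (S − I)·e^(rT) = (759.39 − 11.4909)·e^(0.0750·13/12) = 747.8991 × 1.084642 = 811.2028
Value (long) = (F − K)·e^(−rT) = (811.2028 − 741.41) × 0.921963 = 64.3464
Value = £64.35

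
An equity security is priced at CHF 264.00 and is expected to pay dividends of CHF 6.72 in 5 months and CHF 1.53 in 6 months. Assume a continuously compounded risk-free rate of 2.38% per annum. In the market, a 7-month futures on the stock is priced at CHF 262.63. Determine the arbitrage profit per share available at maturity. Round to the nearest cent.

CHF 3.22 per share

PV(dividends) I = 6.72·e^(−0.0238·5/12) + 1.53·e^(−0.0238·6/12) = 8.1656
Fair futures F* = (S − I)·e^(rT) = (264.00 − 8.1656)·e^0.013883 = 255.8344 × 1.013980 = 259.4110
Market CHF 262.63 > fair 259.4110: forward overpriced → cash-and-carry (borrow at r, buy the stock and collect the dividends, short the forward).
Profit at T = |F_mkt − F*| = |262.63 − 259.4110| = CHF 3.22 per share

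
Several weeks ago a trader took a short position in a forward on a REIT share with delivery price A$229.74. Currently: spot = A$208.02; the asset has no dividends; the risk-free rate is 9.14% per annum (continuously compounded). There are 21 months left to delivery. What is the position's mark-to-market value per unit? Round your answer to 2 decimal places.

-A$12.24

Current fair forward for the remaining 21 months: F = S·e^(r·T), r = 0.0914
F = 208.02 · e^(0.0914 × 21/12) = 208.02 × 1.173452 = 244.1015
Value of long forward = (F − K)·e^(−rT) = (244.1015 − 229.74) · e^(−0.0914·21/12)
= 14.3615 × 0.852186 = 12.24
Short position value = −(long value) = -A$12.24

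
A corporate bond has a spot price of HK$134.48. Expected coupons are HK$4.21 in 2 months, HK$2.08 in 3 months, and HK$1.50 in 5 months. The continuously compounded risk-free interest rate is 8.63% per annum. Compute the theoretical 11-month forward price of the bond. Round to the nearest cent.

PV(coupons) I = 4.21·e^(−0.0863·2/12) + 2.08·e^(−0.0863·3/12) + 1.50·e^(−0.0863·5/12)
I = 4.1499 + 2.0356 + 1.4470 = 7.6325
F = (S − I)·e^(rT) = (134.48 − 7.6325) · e^(0.0863·11/12)
= 126.8475 · e^0.079108 = 126.8475 × 1.082321 = HK$137.29

HK$137.29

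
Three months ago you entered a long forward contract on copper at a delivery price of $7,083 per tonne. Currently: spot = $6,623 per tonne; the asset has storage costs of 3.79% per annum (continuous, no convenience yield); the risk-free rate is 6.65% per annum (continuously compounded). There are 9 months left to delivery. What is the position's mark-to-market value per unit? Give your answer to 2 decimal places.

Current fair forward for the remaining 9 months: F = S·e^((r + u)·T), (r + u) = 0.0665 + 0.0379 = 0.1044
F = 6623 · e^(0.1044 × 9/12) = 6623 × 1.08144704 = 7162.4237
Value of long forward = (F − K)·e^(−rT) = (7162.4237 − 7083) · e^(−0.0665·9/12)
= 79.4237 × 0.95134834 = 75.56

$75.56 per tonne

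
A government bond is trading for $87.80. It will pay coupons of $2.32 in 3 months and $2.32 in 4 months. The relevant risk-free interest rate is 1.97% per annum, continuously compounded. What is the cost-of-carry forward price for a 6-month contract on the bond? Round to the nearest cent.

PV(coupons) I = 2.32·e^(−0.0197·3/12) + 2.32·e^(−0.0197·4/12)
I = 2.3086 + 2.3048 = 4.6134
F = (S − I)·e^(rT) = (87.80 − 4.6134) · e^(0.0197·6/12)
= 83.1866 · e^0.009850 = 83.1866 × 1.009899 = $84.01

$84.01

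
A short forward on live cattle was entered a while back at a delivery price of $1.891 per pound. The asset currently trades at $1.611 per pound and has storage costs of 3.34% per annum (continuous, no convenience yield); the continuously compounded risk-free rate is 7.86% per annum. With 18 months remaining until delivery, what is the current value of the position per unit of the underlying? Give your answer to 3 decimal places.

-$0.013 per pound

Current fair forward for the remaining 18 months: F = S·e^((r + u)·T), (r + u) = 0.0786 + 0.0334 = 0.1120
F = 1.611 · e^(0.1120 × 18/12) = 1.611 × 1.182937 = 1.9057
Value of long forward = (F − K)·e^(−rT) = (1.9057 − 1.891) · e^(−0.0786·18/12)
= 0.0147 × 0.888785 = 0.013
Short position value = −(long value) = -$0.013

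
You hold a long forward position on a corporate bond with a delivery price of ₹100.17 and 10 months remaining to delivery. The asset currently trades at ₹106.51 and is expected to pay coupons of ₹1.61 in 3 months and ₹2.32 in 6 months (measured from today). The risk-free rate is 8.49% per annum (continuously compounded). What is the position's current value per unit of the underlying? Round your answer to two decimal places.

₹9.38

PV(remaining coupons) I = 1.61·e^(−0.0849·3/12) + 2.32·e^(−0.0849·6/12) = 3.7998
Current forward F = (S − I)·e^(rT) = (106.51 − 3.7998)·e^(0.0849·10/12) = 102.7102 × 1.073313 = 110.2402
Value (long) = (F − K)·e^(−rT) = (110.2402 − 100.17) × 0.931695 = 9.3824
Value = ₹9.38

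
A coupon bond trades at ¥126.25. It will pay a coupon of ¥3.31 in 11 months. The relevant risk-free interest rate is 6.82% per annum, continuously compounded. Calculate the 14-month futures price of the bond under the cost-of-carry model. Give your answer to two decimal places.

PV(coupons) I = 3.31·e^(−0.0682·11/12)
I = 3.1094
F = (S − I)·e^(rT) = (126.25 − 3.1094) · e^(0.0682·14/12)
= 123.1406 · e^0.079567 = 123.1406 × 1.082818 = ¥133.34

¥133.34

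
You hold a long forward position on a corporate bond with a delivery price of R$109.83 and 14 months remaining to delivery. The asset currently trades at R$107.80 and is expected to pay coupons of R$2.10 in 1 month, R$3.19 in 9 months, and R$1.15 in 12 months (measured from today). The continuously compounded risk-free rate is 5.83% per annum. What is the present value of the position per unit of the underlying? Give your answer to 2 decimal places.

-R$1.04

PV(remaining coupons) I = 2.10·e^(−0.0583·1/12) + 3.19·e^(−0.0583·9/12) + 1.15·e^(−0.0583·12/12) = 6.2282
Current forward F = (S − I)·e^(rT) = (107.80 − 6.2282)·e^(0.0583·14/12) = 101.5718 × 1.070383 = 108.7207
Value (long) = (F − K)·e^(−rT) = (108.7207 − 109.83) × 0.934245 = -1.0364
Value = -R$1.04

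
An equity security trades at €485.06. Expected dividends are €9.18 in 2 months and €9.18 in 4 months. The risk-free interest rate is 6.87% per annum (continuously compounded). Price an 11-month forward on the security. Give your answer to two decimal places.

€497.37

PV(dividends) I = 9.18·e^(−0.0687·2/12) + 9.18·e^(−0.0687·4/12)
I = 9.0755 + 8.9722 = 18.0477
F = (S − I)·e^(rT) = (485.06 − 18.0477) · e^(0.0687·11/12)
= 467.0123 · e^0.062975 = 467.0123 × 1.065000 = €497.37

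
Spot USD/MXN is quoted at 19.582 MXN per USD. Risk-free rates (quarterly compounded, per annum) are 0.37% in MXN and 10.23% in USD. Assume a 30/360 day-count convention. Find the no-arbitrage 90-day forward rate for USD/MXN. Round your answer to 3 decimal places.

By covered interest parity, F = S · (1+r_MXN/4)^(4T) / (1+r_USD/4)^(4T)
= 19.582 × 1.000925 / 1.025575 = 19.582 × 0.975965
F = 19.111 MXN per USD

19.111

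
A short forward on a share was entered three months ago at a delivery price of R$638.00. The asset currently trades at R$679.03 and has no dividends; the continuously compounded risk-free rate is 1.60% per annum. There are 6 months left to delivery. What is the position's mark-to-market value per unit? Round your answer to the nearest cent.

Current fair forward for the remaining 6 months: F = S·e^(r·T), r = 0.0160
F = 679.03 · e^(0.0160 × 6/12) = 679.03 × 1.008032 = 684.4840
Value of long forward = (F − K)·e^(−rT) = (684.4840 − 638.00) · e^(−0.0160·6/12)
= 46.4840 × 0.992032 = 46.11
Short position value = −(long value) = -R$46.11

-R$46.11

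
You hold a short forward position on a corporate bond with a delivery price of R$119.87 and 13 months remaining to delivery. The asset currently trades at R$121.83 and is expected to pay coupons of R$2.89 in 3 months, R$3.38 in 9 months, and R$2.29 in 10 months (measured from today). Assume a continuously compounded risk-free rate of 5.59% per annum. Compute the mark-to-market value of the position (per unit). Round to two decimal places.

-R$0.73

PV(remaining coupons) I = 2.89·e^(−0.0559·3/12) + 3.38·e^(−0.0559·9/12) + 2.29·e^(−0.0559·10/12) = 8.2769
Current forward F = (S − I)·e^(rT) = (121.83 − 8.2769)·e^(0.0559·13/12) = 113.5531 × 1.062430 = 120.6422
Value (long) = (F − K)·e^(−rT) = (120.6422 − 119.87) × 0.941239 = 0.7268
Short position value = −(long value) = -R$0.73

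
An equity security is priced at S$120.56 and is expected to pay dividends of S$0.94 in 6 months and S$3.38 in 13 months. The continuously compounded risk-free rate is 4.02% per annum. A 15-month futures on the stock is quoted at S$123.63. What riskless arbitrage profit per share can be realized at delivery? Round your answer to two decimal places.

PV(dividends) I = 0.94·e^(−0.0402·6/12) + 3.38·e^(−0.0402·13/12) = 4.1573
Fair futures F* = (S − I)·e^(rT) = (120.56 − 4.1573)·e^0.050250 = 116.4027 × 1.051534 = 122.4014
Market S$123.63 > fair 122.4014: forward overpriced → cash-and-carry (borrow at r, buy the stock and collect the dividends, short the forward).
Profit at T = |F_mkt − F*| = |123.63 − 122.4014| = S$1.23 per share

S$1.23 per share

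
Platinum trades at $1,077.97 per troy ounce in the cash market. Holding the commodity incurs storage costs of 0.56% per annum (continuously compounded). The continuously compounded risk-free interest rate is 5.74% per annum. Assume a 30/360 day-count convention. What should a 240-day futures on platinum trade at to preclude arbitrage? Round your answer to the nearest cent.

Net carry = r + u − y = 0.0574 + 0.0056 − 0.0000 = 0.0630
F = S·e^((r+u−y)T) = 1077.97 · e^(0.0630 × 240/360) = 1077.97 · e^0.04200000
= 1077.97 × 1.04289448 = $1,124.21 per troy ounce

$1,124.21 per troy ounce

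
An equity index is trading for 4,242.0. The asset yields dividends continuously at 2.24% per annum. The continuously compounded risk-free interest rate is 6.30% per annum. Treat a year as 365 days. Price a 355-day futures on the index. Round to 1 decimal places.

F = S·e^((r − q)T) = 4242.0 · e^((0.0630 − 0.0224) × 355/365)
= 4242.0 · e^0.039488 = 4242.0 × 1.040278
F = 4,412.9

4,412.9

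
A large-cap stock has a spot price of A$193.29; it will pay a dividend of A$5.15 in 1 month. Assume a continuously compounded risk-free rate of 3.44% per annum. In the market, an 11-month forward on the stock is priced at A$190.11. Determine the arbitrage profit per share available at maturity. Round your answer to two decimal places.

PV(dividends) I = 5.15·e^(−0.0344·1/12) = 5.1353
Fair forward F* = (S − I)·e^(rT) = (193.29 − 5.1353)·e^0.031533 = 188.1547 × 1.032035 = 194.1822
Market A$190.11 < fair 194.1822: forward underpriced → reverse cash-and-carry (short the stock, invest proceeds at r, pay the dividends, go long the forward).
Profit at T = |F_mkt − F*| = |190.11 − 194.1822| = A$4.07 per share

A$4.07 per share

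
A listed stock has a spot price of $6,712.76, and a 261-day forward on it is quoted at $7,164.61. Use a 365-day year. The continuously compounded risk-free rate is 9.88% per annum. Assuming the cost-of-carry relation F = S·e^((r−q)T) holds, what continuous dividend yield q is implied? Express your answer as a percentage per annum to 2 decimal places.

0.77%

From F = S·e^((r−q)T): (r − q) = ln(F/S)/T
ln(7164.61/6712.76) = ln(1.067312) = 0.065143
(r − q) = 0.065143 / (261/365) = 0.091100
q = r − ln(F/S)/T = 0.0988 − 0.091100 = 0.007700
q = 0.77%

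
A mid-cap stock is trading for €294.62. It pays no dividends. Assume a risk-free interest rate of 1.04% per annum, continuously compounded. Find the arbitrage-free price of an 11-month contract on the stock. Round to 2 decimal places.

F = S·e^(rT) = 294.62 · e^(0.0104 × 11/12)
= 294.62 · e^0.009533 = 294.62 × 1.009579
F = €297.44

€297.44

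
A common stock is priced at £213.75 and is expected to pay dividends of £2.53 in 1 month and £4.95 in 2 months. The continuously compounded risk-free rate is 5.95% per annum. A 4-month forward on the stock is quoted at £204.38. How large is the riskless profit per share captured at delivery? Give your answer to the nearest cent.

£6.08 per share

PV(dividends) I = 2.53·e^(−0.0595·1/12) + 4.95·e^(−0.0595·2/12) = 7.4186
Fair forward F* = (S − I)·e^(rT) = (213.75 − 7.4186)·e^0.019833 = 206.3314 × 1.020031 = 210.4644
Market £204.38 < fair 210.4644: forward underpriced → reverse cash-and-carry (short the stock, invest proceeds at r, pay the dividends, go long the forward).
Profit at T = |F_mkt − F*| = |204.38 − 210.4644| = £6.08 per share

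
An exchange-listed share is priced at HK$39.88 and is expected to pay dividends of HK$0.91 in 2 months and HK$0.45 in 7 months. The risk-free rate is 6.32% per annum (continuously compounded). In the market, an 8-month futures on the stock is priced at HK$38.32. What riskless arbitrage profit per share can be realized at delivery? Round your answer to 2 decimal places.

PV(dividends) I = 0.91·e^(−0.0632·2/12) + 0.45·e^(−0.0632·7/12) = 1.3342
Fair futures F* = (S − I)·e^(rT) = (39.88 − 1.3342)·e^0.042133 = 38.5458 × 1.043033 = 40.2045
Market HK$38.32 < fair 40.2045: forward underpriced → reverse cash-and-carry (short the stock, invest proceeds at r, pay the dividends, go long the forward).
Profit at T = |F_mkt − F*| = |38.32 − 40.2045| = HK$1.88 per share

HK$1.88 per share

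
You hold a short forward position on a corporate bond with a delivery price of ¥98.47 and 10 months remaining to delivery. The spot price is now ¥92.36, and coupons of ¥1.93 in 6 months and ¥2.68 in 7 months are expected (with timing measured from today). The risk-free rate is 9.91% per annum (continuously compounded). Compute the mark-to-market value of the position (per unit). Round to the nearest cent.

PV(remaining coupons) I = 1.93·e^(−0.0991·6/12) + 2.68·e^(−0.0991·7/12) = 4.3662
Current forward F = (S − I)·e^(rT) = (92.36 − 4.3662)·e^(0.0991·10/12) = 87.9938 × 1.086089 = 95.5691
Value (long) = (F − K)·e^(−rT) = (95.5691 − 98.47) × 0.920735 = -2.6710
Short position value = −(long value) = ¥2.67

¥2.67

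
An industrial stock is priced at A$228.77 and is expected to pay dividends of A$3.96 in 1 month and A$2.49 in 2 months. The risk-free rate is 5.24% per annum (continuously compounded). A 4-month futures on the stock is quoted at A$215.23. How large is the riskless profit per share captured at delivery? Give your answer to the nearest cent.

A$11.05 per share

PV(dividends) I = 3.96·e^(−0.0524·1/12) + 2.49·e^(−0.0524·2/12) = 6.4111
Fair futures F* = (S − I)·e^(rT) = (228.77 − 6.4111)·e^0.017467 = 222.3589 × 1.017620 = 226.2769
Market A$215.23 < fair 226.2769: forward underpriced → reverse cash-and-carry (short the stock, invest proceeds at r, pay the dividends, go long the forward).
Profit at T = |F_mkt − F*| = |215.23 − 226.2769| = A$11.05 per share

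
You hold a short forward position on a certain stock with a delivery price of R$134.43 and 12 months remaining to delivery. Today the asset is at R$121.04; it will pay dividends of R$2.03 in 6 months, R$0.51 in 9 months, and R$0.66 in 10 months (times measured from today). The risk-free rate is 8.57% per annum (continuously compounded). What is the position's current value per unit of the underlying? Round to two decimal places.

PV(remaining dividends) I = 2.03·e^(−0.0857·6/12) + 0.51·e^(−0.0857·9/12) + 0.66·e^(−0.0857·10/12) = 3.0376
Current forward F = (S − I)·e^(rT) = (121.04 − 3.0376)·e^(0.0857·12/12) = 118.0024 × 1.089479 = 128.5611
Value (long) = (F − K)·e^(−rT) = (128.5611 − 134.43) × 0.917870 = -5.3869
Short position value = −(long value) = R$5.39

R$5.39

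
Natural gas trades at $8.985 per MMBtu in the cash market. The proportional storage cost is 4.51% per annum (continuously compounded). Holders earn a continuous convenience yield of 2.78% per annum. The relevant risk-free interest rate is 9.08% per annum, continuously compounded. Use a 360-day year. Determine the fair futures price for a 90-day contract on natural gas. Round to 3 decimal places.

Net carry = r + u − y = 0.0908 + 0.0451 − 0.0278 = 0.1081
F = S·e^((r+u−y)T) = 8.985 · e^(0.1081 × 90/360) = 8.985 · e^0.027025
= 8.985 × 1.027393 = $9.231 per MMBtu

$9.231 per MMBtu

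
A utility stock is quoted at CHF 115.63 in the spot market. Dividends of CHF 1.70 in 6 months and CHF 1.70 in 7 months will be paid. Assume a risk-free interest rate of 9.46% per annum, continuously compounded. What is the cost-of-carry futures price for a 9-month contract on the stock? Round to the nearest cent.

PV(dividends) I = 1.70·e^(−0.0946·6/12) + 1.70·e^(−0.0946·7/12)
I = 1.6215 + 1.6087 = 3.2302
F = (S − I)·e^(rT) = (115.63 − 3.2302) · e^(0.0946·9/12)
= 112.3998 · e^0.070950 = 112.3998 × 1.073528 = CHF 120.66

CHF 120.66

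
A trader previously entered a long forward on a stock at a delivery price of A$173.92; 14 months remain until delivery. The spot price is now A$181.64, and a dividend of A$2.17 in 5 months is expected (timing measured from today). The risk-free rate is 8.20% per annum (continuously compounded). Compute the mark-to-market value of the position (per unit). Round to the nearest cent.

A$21.49

PV(remaining dividends) I = 2.17·e^(−0.0820·5/12) = 2.0971
Current forward F = (S − I)·e^(rT) = (181.64 − 2.0971)·e^(0.0820·14/12) = 179.5429 × 1.100392 = 197.5676
Value (long) = (F − K)·e^(−rT) = (197.5676 − 173.92) × 0.908767 = 21.4902
Value = A$21.49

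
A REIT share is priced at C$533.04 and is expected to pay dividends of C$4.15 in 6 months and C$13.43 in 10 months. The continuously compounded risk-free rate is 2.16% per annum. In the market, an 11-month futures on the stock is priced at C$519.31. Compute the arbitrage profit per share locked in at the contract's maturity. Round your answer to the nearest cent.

PV(dividends) I = 4.15·e^(−0.0216·6/12) + 13.43·e^(−0.0216·10/12) = 17.2958
Fair futures F* = (S − I)·e^(rT) = (533.04 − 17.2958)·e^0.019800 = 515.7442 × 1.019997 = 526.0575
Market C$519.31 < fair 526.0575: forward underpriced → reverse cash-and-carry (short the stock, invest proceeds at r, pay the dividends, go long the forward).
Profit at T = |F_mkt − F*| = |519.31 − 526.0575| = C$6.75 per share

C$6.75 per share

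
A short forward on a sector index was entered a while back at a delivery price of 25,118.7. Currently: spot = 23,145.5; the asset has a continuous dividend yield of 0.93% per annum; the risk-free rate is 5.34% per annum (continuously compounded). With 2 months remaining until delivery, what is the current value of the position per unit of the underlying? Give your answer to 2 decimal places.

1786.48

Current fair forward for the remaining 2 months: F = S·e^((r − q)·T), (r − q) = 0.0534 − 0.0093 = 0.0441
F = 23145.5 · e^(0.0441 × 2/12) = 23145.5 × 1.00737708 = 23316.2462
Value of long forward = (F − K)·e^(−rT) = (23316.2462 − 25118.7) · e^(−0.0534·2/12)
= -1802.4538 × 0.99113949 = -1786.48
Short position value = −(long value) = 1786.48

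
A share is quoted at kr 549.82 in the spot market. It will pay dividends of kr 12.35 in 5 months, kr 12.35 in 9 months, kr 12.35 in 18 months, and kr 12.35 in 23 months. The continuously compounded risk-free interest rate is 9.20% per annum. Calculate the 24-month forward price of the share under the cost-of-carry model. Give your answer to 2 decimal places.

PV(dividends) I = 12.35·e^(−0.0920·5/12) + 12.35·e^(−0.0920·9/12) + 12.35·e^(−0.0920·18/12) + 12.35·e^(−0.0920·23/12)
I = 11.8855 + 11.5266 + 10.7581 + 10.3535 = 44.5237
F = (S − I)·e^(rT) = (549.82 − 44.5237) · e^(0.0920·24/12)
= 505.2963 · e^0.184000 = 505.2963 × 1.202016 = kr 607.37

kr 607.37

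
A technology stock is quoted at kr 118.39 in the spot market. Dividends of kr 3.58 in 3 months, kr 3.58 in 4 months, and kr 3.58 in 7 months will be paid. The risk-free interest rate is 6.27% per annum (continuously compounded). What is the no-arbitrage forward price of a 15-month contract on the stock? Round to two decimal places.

PV(dividends) I = 3.58·e^(−0.0627·3/12) + 3.58·e^(−0.0627·4/12) + 3.58·e^(−0.0627·7/12)
I = 3.5243 + 3.5060 + 3.4514 = 10.4817
F = (S − I)·e^(rT) = (118.39 − 10.4817) · e^(0.0627·15/12)
= 107.9083 · e^0.078375 = 107.9083 × 1.081528 = kr 116.71

kr 116.71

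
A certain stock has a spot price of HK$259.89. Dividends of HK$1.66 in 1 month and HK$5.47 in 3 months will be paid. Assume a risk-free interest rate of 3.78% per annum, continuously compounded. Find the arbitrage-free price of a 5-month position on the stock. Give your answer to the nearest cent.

PV(dividends) I = 1.66·e^(−0.0378·1/12) + 5.47·e^(−0.0378·3/12)
I = 1.6548 + 5.4186 = 7.0734
F = (S − I)·e^(rT) = (259.89 − 7.0734) · e^(0.0378·5/12)
= 252.8166 · e^0.015750 = 252.8166 × 1.015875 = HK$256.83

HK$256.83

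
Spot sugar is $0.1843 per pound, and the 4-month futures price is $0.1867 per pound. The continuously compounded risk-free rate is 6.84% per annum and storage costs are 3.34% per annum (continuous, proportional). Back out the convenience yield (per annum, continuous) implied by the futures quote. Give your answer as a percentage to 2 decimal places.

F = S·e^((r+u−y)T) ⇒ (r+u−y) = ln(F/S)/T
ln(0.1867/0.1843) = 0.012938; /T ⇒ 0.038814
y = r + u − ln(F/S)/T = 0.0684 + 0.0334 − 0.038814 = 0.062986
y = 6.30%

6.30%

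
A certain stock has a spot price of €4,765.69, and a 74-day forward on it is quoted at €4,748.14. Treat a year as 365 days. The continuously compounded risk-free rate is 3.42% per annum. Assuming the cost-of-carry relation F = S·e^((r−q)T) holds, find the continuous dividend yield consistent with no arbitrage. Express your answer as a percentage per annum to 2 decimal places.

From F = S·e^((r−q)T): (r − q) = ln(F/S)/T
ln(4748.14/4765.69) = ln(0.996317) = -0.003690
(r − q) = -0.003690 / (74/365) = -0.018201
q = r − ln(F/S)/T = 0.0342 + 0.018201 = 0.052401
q = 5.24%

5.24%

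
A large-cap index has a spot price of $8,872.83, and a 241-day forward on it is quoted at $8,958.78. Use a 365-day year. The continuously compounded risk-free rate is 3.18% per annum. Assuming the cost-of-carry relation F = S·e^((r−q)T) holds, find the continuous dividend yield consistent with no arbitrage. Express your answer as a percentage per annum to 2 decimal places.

From F = S·e^((r−q)T): (r − q) = ln(F/S)/T
ln(8958.78/8872.83) = ln(1.009687) = 0.009640
(r − q) = 0.009640 / (241/365) = 0.014600
q = r − ln(F/S)/T = 0.0318 − 0.014600 = 0.017200
q = 1.72%

1.72%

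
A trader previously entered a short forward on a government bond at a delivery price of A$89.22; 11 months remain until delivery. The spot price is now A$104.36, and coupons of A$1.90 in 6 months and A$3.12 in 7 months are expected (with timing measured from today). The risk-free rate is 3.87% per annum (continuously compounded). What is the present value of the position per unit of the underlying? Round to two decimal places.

-A$13.34

PV(remaining coupons) I = 1.90·e^(−0.0387·6/12) + 3.12·e^(−0.0387·7/12) = 4.9139
Current forward F = (S − I)·e^(rT) = (104.36 − 4.9139)·e^(0.0387·11/12) = 99.4461 × 1.036112 = 103.0373
Value (long) = (F − K)·e^(−rT) = (103.0373 − 89.22) × 0.965147 = 13.3357
Short position value = −(long value) = -A$13.34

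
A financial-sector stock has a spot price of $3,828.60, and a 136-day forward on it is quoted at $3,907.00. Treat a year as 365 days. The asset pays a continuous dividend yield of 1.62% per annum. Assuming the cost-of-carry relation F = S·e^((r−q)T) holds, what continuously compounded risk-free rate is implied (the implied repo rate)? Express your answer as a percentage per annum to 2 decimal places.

From F = S·e^((r−q)T): (r − q) = ln(F/S)/T
ln(3907.00/3828.60) = ln(1.020477) = 0.020270
(r − q) = 0.020270 / (136/365) = 0.054401
r = ln(F/S)/T + q = 0.054401 + 0.0162 = 0.070601
r = 7.06%

7.06%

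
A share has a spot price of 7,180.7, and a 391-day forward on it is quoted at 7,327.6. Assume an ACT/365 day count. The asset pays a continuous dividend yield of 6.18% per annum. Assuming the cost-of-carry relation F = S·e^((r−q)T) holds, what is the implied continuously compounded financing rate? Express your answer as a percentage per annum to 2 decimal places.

8.07%

From F = S·e^((r−q)T): (r − q) = ln(F/S)/T
ln(7327.6/7180.7) = ln(1.020458) = 0.020252
(r − q) = 0.020252 / (391/365) = 0.018905
r = ln(F/S)/T + q = 0.018905 + 0.0618 = 0.080705
r = 8.07%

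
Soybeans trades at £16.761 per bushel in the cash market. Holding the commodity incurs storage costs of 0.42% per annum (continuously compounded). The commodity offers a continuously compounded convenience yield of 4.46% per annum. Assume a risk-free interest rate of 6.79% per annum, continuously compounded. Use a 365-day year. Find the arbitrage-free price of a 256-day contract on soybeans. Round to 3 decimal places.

£17.087 per bushel

Net carry = r + u − y = 0.0679 + 0.0042 − 0.0446 = 0.0275
F = S·e^((r+u−y)T) = 16.761 · e^(0.0275 × 256/365) = 16.761 · e^0.019288
= 16.761 × 1.019475 = £17.087 per bushel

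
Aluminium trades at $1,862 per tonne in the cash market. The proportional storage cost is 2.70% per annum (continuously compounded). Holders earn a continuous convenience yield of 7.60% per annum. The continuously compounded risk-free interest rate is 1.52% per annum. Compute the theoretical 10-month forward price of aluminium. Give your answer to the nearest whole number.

Net carry = r + u − y = 0.0152 + 0.0270 − 0.0760 = -0.0338
F = S·e^((r+u−y)T) = 1862 · e^(-0.0338 × 10/12) = 1862 · e^-0.028167
= 1862 × 0.972226 = $1,810 per tonne

$1,810 per tonne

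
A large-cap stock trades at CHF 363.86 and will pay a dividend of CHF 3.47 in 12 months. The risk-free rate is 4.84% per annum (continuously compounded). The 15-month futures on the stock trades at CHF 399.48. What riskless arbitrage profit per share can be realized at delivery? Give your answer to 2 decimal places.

PV(dividends) I = 3.47·e^(−0.0484·12/12) = 3.3061
Fair futures F* = (S − I)·e^(rT) = (363.86 − 3.3061)·e^0.060500 = 360.5539 × 1.062368 = 383.0409
Market CHF 399.48 > fair 383.0409: forward overpriced → cash-and-carry (borrow at r, buy the stock and collect the dividends, short the forward).
Profit at T = |F_mkt − F*| = |399.48 − 383.0409| = CHF 16.44 per share

CHF 16.44 per share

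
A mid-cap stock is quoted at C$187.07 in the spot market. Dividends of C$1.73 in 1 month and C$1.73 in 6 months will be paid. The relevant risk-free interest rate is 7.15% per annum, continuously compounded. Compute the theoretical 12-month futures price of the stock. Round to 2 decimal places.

C$197.30

PV(dividends) I = 1.73·e^(−0.0715·1/12) + 1.73·e^(−0.0715·6/12)
I = 1.7197 + 1.6692 = 3.3889
F = (S − I)·e^(rT) = (187.07 − 3.3889) · e^(0.0715·12/12)
= 183.6811 · e^0.071500 = 183.6811 × 1.074118 = C$197.30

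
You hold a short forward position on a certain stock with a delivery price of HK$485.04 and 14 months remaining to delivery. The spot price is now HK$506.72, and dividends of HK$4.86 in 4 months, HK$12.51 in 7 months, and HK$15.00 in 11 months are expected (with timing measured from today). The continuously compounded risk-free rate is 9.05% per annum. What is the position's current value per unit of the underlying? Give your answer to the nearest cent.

PV(remaining dividends) I = 4.86·e^(−0.0905·4/12) + 12.51·e^(−0.0905·7/12) + 15.00·e^(−0.0905·11/12) = 30.3881
Current forward F = (S − I)·e^(rT) = (506.72 − 30.3881)·e^(0.0905·14/12) = 476.3319 × 1.111359 = 529.3757
Value (long) = (F − K)·e^(−rT) = (529.3757 − 485.04) × 0.899799 = 39.8932
Short position value = −(long value) = -HK$39.89

-HK$39.89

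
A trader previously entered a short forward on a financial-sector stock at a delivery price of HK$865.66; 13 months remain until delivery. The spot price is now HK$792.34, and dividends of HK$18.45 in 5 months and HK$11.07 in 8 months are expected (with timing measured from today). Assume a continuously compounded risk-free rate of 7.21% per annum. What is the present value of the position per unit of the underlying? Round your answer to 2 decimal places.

PV(remaining dividends) I = 18.45·e^(−0.0721·5/12) + 11.07·e^(−0.0721·8/12) = 28.4545
Current forward F = (S − I)·e^(rT) = (792.34 − 28.4545)·e^(0.0721·13/12) = 763.8855 × 1.081240 = 825.9436
Value (long) = (F − K)·e^(−rT) = (825.9436 − 865.66) × 0.924864 = -36.7323
Short position value = −(long value) = HK$36.73

HK$36.73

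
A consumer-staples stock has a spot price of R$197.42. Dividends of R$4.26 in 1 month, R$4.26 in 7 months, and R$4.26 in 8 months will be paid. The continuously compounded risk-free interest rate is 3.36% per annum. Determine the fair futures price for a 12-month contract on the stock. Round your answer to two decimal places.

R$191.14

PV(dividends) I = 4.26·e^(−0.0336·1/12) + 4.26·e^(−0.0336·7/12) + 4.26·e^(−0.0336·8/12)
I = 4.2481 + 4.1773 + 4.1656 = 12.5910
F = (S − I)·e^(rT) = (197.42 − 12.5910) · e^(0.0336·12/12)
= 184.8290 · e^0.033600 = 184.8290 × 1.034171 = R$191.14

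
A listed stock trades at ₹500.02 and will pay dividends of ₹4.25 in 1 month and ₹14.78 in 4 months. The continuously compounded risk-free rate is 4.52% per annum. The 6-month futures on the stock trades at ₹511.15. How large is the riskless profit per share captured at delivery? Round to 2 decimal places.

₹18.92 per share

PV(dividends) I = 4.25·e^(−0.0452·1/12) + 14.78·e^(−0.0452·4/12) = 18.7930
Fair futures F* = (S − I)·e^(rT) = (500.02 − 18.7930)·e^0.022600 = 481.2270 × 1.022857 = 492.2264
Market ₹511.15 > fair 492.2264: forward overpriced → cash-and-carry (borrow at r, buy the stock and collect the dividends, short the forward).
Profit at T = |F_mkt − F*| = |511.15 − 492.2264| = ₹18.92 per share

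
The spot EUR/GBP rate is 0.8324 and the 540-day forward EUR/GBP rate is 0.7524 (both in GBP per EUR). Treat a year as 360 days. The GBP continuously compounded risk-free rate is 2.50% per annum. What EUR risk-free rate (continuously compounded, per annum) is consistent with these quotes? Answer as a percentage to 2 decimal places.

F = S·e^((r_GBP − r_EUR)T) ⇒ r_EUR = r_GBP − ln(F/S)/T
ln(0.7524/0.8324) = -0.101045; /(540/360) = -0.067363
r_EUR = 0.0250 + 0.067363 = 0.092363
r_EUR = 9.24%

9.24%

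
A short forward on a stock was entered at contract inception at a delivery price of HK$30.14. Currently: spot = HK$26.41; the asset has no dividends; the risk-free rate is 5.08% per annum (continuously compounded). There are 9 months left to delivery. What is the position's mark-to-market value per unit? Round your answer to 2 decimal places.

Current fair forward for the remaining 9 months: F = S·e^(r·T), r = 0.0508
F = 26.41 · e^(0.0508 × 9/12) = 26.41 × 1.038835 = 27.4356
Value of long forward = (F − K)·e^(−rT) = (27.4356 − 30.14) · e^(−0.0508·9/12)
= -2.7044 × 0.962617 = -2.60
Short position value = −(long value) = HK$2.60

HK$2.60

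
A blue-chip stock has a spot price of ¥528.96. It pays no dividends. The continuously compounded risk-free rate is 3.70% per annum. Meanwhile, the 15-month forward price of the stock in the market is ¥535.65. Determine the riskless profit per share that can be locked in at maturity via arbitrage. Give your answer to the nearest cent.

Fair forward: F* = S·e^(carry·T), with carry = r = 0.0370
F* = 528.96 · e^(0.0370 × 15/12) = 528.96 · e^0.046250 = 528.96 × 1.047336 = ¥553.9989
Market ¥535.65 < fair ¥553.9989: forward underpriced → reverse cash-and-carry (short spot, go long the forward).
At maturity, profit = |F_mkt − F*| = |535.65 − 553.9989| = ¥18.35 per share

¥18.35 per share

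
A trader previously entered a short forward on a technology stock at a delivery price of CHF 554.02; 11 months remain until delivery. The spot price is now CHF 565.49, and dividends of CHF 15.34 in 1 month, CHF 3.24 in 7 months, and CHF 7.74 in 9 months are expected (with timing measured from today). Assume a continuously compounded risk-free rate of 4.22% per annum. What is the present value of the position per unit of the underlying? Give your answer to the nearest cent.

-CHF 6.55

PV(remaining dividends) I = 15.34·e^(−0.0422·1/12) + 3.24·e^(−0.0422·7/12) + 7.74·e^(−0.0422·9/12) = 25.9462
Current forward F = (S − I)·e^(rT) = (565.49 − 25.9462)·e^(0.0422·11/12) = 539.5438 × 1.039441 = 560.8239
Value (long) = (F − K)·e^(−rT) = (560.8239 − 554.02) × 0.962055 = 6.5457
Short position value = −(long value) = -CHF 6.55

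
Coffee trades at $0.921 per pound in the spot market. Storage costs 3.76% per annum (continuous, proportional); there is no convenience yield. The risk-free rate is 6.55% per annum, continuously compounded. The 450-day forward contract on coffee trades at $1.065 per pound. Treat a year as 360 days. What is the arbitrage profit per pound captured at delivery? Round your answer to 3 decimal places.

$0.017 per pound

Fair forward: F* = S·e^(carry·T), with carry = (r + u) = 0.0655 + 0.0376 = 0.1031
F* = 0.921 · e^(0.1031 × 450/360) = 0.921 · e^0.128875 = 0.921 × 1.137548 = $1.0477
Market $1.065 > fair $1.0477: forward overpriced → cash-and-carry (buy spot, short the forward).
At maturity, profit = |F_mkt − F*| = |1.065 − 1.0477| = $0.017 per pound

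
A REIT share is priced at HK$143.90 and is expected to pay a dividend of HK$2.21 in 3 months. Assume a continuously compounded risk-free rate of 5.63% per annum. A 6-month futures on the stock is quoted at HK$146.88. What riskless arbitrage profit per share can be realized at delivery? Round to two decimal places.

PV(dividends) I = 2.21·e^(−0.0563·3/12) = 2.1791
Fair futures F* = (S − I)·e^(rT) = (143.90 − 2.1791)·e^0.028150 = 141.7209 × 1.028550 = 145.7670
Market HK$146.88 > fair 145.7670: forward overpriced → cash-and-carry (borrow at r, buy the stock and collect the dividends, short the forward).
Profit at T = |F_mkt − F*| = |146.88 − 145.7670| = HK$1.11 per share

HK$1.11 per share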